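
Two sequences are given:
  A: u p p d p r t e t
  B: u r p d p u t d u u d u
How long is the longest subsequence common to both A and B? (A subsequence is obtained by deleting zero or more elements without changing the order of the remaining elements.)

5

A longest common subsequence is updpt (length 5); the LCS DP confirms no longer common subsequence exists.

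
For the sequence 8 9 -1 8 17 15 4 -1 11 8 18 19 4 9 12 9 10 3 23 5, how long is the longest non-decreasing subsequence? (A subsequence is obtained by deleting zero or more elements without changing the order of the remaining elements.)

Let dp[i] be the longest non-decreasing subsequence ending at position i. Then dp = [1, 2, 1, 2, 3, 3, 2, 2, 3, 3, 4, 5, 3, 4, 5, 5, 6, 3, 7, 4].
The maximum is 7; one witness is 8, 8, 8, 9, 9, 10, 23 at positions 1,4,10,14,16,17,19.

7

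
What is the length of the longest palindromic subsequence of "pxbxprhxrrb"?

Using dp[i][j] = 2 + dp[i+1][j−1] if the ends match, else max(dp[i+1][j], dp[i][j−1]):
dp[1][11] = 5. A witness is brrrb at positions 3,6,9,10,11.

5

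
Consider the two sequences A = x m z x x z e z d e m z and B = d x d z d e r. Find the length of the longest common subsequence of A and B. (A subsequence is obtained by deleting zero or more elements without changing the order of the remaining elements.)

4

A longest common subsequence is xzde (length 4); the LCS DP confirms no longer common subsequence exists.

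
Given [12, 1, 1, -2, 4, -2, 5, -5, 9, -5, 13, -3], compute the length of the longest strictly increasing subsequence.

5

One longest increasing subsequence is 1, 4, 5, 9, 13 (positions 2,5,7,9,11), of length 5; no longer one exists.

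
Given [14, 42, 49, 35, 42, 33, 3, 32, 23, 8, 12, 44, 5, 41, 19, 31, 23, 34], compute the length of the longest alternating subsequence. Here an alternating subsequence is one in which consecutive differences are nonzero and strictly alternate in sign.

14

A longest alternating subsequence is 14, 42, 35, 42, 3, 32, 8, 12, 5, 41, 19, 31, 23, 34 (positions 1,2,4,5,7,8,10,11,13,14,15,16,17,18); its 13 consecutive differences strictly alternate in sign, and length 14 is optimal.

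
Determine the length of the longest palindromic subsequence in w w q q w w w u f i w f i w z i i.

7

Using dp[i][j] = 2 + dp[i+1][j−1] if the ends match, else max(dp[i+1][j], dp[i][j−1]):
dp[1][17] = 7. A witness is wwwwwww at positions 1,2,5,6,7,11,14.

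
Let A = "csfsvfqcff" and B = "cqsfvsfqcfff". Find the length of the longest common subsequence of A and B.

A longest common subsequence is csfsfqcff (length 9); the LCS DP confirms no longer common subsequence exists.

9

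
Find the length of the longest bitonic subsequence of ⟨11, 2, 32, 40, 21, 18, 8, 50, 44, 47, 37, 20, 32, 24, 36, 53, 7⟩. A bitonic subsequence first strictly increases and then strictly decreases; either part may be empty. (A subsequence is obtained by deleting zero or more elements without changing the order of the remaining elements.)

Let inc[i] be the LIS ending at i and dec[i] the longest strictly decreasing subsequence starting at i. inc = [1, 1, 2, 3, 2, 2, 2, 4, 4, 5, 3, 3, 4, 4, 5, 6, 2], dec = [3, 1, 5, 5, 4, 3, 2, 6, 5, 5, 4, 2, 3, 2, 2, 2, 1].
max_i inc[i]+dec[i]−1 = 9, with one witness 11, 32, 40, 50, 47, 37, 32, 24, 7.

9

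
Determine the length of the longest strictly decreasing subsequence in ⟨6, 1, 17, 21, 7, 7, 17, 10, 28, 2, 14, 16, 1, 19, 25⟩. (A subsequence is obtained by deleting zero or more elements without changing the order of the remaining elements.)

Let dp[i] be the longest decreasing subsequence ending at position i. Then dp = [1, 2, 1, 1, 2, 2, 2, 3, 1, 4, 3, 3, 5, 2, 2].
The maximum is 5; one witness is 21, 17, 10, 2, 1 at positions 4,7,8,10,13.

5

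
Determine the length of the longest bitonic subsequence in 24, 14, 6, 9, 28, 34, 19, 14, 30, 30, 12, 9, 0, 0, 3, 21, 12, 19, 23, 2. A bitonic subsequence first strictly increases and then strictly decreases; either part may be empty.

One longest bitonic subsequence is 6, 9, 28, 34, 19, 14, 12, 9, 3, 2 (positions 3,4,5,6,7,8,11,12,15,20): it rises to 34 then falls. Length 10 is optimal.

10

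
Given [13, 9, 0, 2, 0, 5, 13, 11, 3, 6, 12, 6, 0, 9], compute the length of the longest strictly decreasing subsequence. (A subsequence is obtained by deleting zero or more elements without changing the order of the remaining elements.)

5

Let dp[i] be the longest decreasing subsequence ending at position i. Then dp = [1, 2, 3, 3, 4, 3, 1, 2, 4, 3, 2, 3, 5, 3].
The maximum is 5; one witness is 13, 9, 5, 3, 0 at positions 1,2,6,9,13.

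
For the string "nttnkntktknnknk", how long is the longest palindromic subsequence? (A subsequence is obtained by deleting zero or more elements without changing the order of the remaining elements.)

9

Using dp[i][j] = 2 + dp[i+1][j−1] if the ends match, else max(dp[i+1][j], dp[i][j−1]):
dp[1][15] = 9. A witness is nknktknkn at positions 4,5,6,8,9,10,12,13,14.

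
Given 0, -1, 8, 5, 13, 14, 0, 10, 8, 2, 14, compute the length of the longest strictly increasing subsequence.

Scanning left to right, the best length ending at each element is: 0→1, -1→1, 8→2, 5→2, 13→3, 14→4, 0→2, 10→3, 8→3, 2→3, 14→4.
So the longest increasing subsequence has length 4, e.g. 0, 8, 13, 14.

4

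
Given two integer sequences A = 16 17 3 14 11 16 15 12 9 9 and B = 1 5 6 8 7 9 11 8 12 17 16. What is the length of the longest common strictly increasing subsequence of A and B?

A longest common strictly increasing subsequence is 11, 12 (length 2); it appears in order in both A and B, and no longer such subsequence exists.

2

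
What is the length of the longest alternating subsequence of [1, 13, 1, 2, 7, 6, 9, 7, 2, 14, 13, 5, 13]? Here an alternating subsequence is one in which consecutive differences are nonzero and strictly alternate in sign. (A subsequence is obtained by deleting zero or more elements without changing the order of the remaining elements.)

Track the best alternating length ending on an up-step vs a down-step at each position: up/down = 1/1, 2/1, 1/3, 4/3, 4/3, 4/5, 6/3, 6/7, 4/7, 8/1, 8/9, 8/9, 10/9.
The maximum over both is 10; one such subsequence is 1, 13, 1, 7, 6, 9, 7, 14, 5, 13.

10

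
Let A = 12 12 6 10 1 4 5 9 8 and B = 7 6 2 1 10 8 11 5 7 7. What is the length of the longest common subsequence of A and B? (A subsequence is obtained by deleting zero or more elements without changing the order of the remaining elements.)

3

Backtracking the LCS table gives one alignment: 6 (A3,B2) → 10 (A4,B5) → 5 (A7,B8).
So the longest common subsequence has length 3.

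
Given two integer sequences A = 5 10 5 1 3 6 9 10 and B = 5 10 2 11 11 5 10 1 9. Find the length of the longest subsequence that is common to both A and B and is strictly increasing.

2

For each value that appears in both, track the longest common increasing run ending there.
The best achievable length is 2; one witness is 5, 10 (A-positions 1,2, B-positions 1,2).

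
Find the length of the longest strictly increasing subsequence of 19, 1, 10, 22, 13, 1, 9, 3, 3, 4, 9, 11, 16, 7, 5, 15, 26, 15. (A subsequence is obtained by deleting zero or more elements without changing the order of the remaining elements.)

Scanning left to right, the best length ending at each element is: 19→1, 1→1, 10→2, 22→3, 13→3, 1→1, 9→2, 3→2, 3→2, 4→3, 9→4, 11→5, 16→6, 7→4, 5→4, 15→6, 26→7, 15→6.
So the longest increasing subsequence has length 7, e.g. 1, 3, 4, 9, 11, 16, 26.

7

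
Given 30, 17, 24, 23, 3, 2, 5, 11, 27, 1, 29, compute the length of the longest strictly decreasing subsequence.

Scanning left to right, the best length ending at each element is: 30→1, 17→2, 24→2, 23→3, 3→4, 2→5, 5→4, 11→4, 27→2, 1→6, 29→2.
So the longest decreasing subsequence has length 6, e.g. 30, 24, 23, 3, 2, 1.

6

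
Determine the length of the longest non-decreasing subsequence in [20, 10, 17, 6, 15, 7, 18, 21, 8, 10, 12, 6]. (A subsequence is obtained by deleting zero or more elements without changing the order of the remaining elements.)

One longest non-decreasing subsequence is 6, 7, 8, 10, 12 (positions 4,6,9,10,11), of length 5; no longer one exists.

5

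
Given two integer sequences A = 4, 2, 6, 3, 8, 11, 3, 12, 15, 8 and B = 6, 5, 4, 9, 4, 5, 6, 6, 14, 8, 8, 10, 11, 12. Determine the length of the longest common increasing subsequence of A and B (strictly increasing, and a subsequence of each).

5

For each value that appears in both, track the longest common increasing run ending there.
The best achievable length is 5; one witness is 4, 6, 8, 11, 12 (A-positions 1,3,5,6,8, B-positions 3,7,10,13,14).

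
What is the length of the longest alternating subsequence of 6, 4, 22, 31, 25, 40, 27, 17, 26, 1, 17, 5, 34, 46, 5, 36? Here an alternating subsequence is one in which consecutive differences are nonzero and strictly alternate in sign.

Track the best alternating length ending on an up-step vs a down-step at each position: up/down = 1/1, 1/2, 3/1, 3/1, 3/4, 5/1, 5/6, 3/6, 7/6, 1/8, 9/8, 9/10, 11/6, 11/1, 9/12, 13/12.
The maximum over both is 13; one such subsequence is 6, 4, 31, 25, 40, 17, 26, 1, 17, 5, 34, 5, 36.

13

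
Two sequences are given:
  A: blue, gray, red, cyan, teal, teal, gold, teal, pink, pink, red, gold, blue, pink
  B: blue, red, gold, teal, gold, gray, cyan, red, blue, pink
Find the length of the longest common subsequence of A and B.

7

Backtracking the LCS table gives one alignment: blue (A1,B1) → red (A3,B2) → teal (A6,B4) → gold (A7,B5) → red (A11,B8) → blue (A13,B9) → pink (A14,B10).
So the longest common subsequence has length 7.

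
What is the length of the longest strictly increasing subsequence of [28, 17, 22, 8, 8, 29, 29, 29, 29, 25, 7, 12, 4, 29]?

Scanning left to right, the best length ending at each element is: 28→1, 17→1, 22→2, 8→1, 8→1, 29→3, 29→3, 29→3, 29→3, 25→3, 7→1, 12→2, 4→1, 29→4.
So the longest increasing subsequence has length 4, e.g. 17, 22, 25, 29.

4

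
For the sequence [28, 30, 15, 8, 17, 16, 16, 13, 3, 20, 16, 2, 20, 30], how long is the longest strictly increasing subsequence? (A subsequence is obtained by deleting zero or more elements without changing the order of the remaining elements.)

Let dp[i] be the longest increasing subsequence ending at position i. Then dp = [1, 2, 1, 1, 2, 2, 2, 2, 1, 3, 3, 1, 4, 5].
The maximum is 5; one witness is 8, 13, 16, 20, 30 at positions 4,8,11,13,14.

5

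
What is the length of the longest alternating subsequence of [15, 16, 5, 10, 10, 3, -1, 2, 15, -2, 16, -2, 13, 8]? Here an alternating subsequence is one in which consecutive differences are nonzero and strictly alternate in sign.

11

A longest alternating subsequence is 15, 16, 5, 10, -1, 2, -2, 16, -2, 13, 8 (positions 1,2,3,4,7,8,10,11,12,13,14); its 10 consecutive differences strictly alternate in sign, and length 11 is optimal.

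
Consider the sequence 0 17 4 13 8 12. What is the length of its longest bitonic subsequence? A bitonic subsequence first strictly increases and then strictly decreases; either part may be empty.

4

Let inc[i] be the LIS ending at i and dec[i] the longest strictly decreasing subsequence starting at i. inc = [1, 2, 2, 3, 3, 4], dec = [1, 3, 1, 2, 1, 1].
max_i inc[i]+dec[i]−1 = 4, with one witness 0, 17, 13, 12.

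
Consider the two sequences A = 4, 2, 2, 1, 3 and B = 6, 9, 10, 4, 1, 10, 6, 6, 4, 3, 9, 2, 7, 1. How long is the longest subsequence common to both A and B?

A longest common subsequence is 4, 2, 1 (length 3); the LCS DP confirms no longer common subsequence exists.

3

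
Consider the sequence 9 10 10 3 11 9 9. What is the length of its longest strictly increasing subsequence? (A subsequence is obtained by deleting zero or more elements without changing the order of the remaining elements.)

Scanning left to right, the best length ending at each element is: 9→1, 10→2, 10→2, 3→1, 11→3, 9→2, 9→2.
So the longest increasing subsequence has length 3, e.g. 9, 10, 11.

3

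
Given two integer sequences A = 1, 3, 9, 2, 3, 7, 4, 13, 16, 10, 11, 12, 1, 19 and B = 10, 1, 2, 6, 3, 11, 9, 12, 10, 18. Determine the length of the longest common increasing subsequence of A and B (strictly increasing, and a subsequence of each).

For each value that appears in both, track the longest common increasing run ending there.
The best achievable length is 5; one witness is 1, 2, 3, 11, 12 (A-positions 1,4,5,11,12, B-positions 2,3,5,6,8).

5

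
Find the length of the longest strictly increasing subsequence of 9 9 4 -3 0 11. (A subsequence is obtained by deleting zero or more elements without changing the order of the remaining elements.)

Let dp[i] be the longest increasing subsequence ending at position i. Then dp = [1, 1, 1, 1, 2, 3].
The maximum is 3; one witness is -3, 0, 11 at positions 4,5,6.

3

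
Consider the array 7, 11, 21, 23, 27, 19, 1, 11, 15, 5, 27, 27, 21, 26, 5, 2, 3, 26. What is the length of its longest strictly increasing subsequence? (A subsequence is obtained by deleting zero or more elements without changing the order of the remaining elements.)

5

Let dp[i] be the longest increasing subsequence ending at position i. Then dp = [1, 2, 3, 4, 5, 3, 1, 2, 3, 2, 5, 5, 4, 5, 2, 2, 3, 5].
The maximum is 5; one witness is 7, 11, 21, 23, 27 at positions 1,2,3,4,5.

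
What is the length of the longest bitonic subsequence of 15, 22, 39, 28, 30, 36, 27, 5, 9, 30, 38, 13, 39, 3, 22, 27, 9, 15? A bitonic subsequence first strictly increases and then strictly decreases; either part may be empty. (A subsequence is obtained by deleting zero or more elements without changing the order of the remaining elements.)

Let inc[i] be the LIS ending at i and dec[i] the longest strictly decreasing subsequence starting at i. inc = [1, 2, 3, 3, 4, 5, 3, 1, 2, 4, 6, 3, 7, 1, 4, 5, 2, 4], dec = [3, 3, 5, 4, 4, 4, 3, 2, 2, 3, 3, 2, 3, 1, 2, 2, 1, 1].
max_i inc[i]+dec[i]−1 = 9, with one witness 15, 22, 28, 30, 36, 38, 39, 27, 15.

9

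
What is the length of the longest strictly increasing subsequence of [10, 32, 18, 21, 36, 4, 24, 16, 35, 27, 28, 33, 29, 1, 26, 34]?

Let dp[i] be the longest increasing subsequence ending at position i. Then dp = [1, 2, 2, 3, 4, 1, 4, 2, 5, 5, 6, 7, 7, 1, 5, 8].
The maximum is 8; one witness is 10, 18, 21, 24, 27, 28, 33, 34 at positions 1,3,4,7,10,11,12,16.

8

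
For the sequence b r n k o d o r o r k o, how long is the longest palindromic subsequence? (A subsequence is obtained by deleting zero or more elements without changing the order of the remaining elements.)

5

One longest palindromic subsequence is ororo (positions 5,8,9,10,12); it reads the same forward and backward, and the interval DP gives dp[1][12] = 5.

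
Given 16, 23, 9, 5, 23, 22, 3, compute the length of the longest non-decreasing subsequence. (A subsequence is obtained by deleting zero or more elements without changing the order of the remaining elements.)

3

Let dp[i] be the longest non-decreasing subsequence ending at position i. Then dp = [1, 2, 1, 1, 3, 2, 1].
The maximum is 3; one witness is 16, 23, 23 at positions 1,2,5.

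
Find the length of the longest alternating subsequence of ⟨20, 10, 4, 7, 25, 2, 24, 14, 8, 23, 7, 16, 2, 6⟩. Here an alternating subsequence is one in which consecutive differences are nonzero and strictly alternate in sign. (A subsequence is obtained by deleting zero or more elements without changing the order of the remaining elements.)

A longest alternating subsequence is 20, 4, 7, 2, 24, 14, 23, 7, 16, 2, 6 (positions 1,3,4,6,7,8,10,11,12,13,14); its 10 consecutive differences strictly alternate in sign, and length 11 is optimal.

11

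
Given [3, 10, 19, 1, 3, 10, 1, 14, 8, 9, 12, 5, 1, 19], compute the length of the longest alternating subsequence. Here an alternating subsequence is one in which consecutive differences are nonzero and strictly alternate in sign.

10

Track the best alternating length ending on an up-step vs a down-step at each position: up/down = 1/1, 2/1, 2/1, 1/3, 4/3, 4/3, 1/5, 6/3, 6/7, 8/7, 8/7, 6/9, 1/9, 10/1.
The maximum over both is 10; one such subsequence is 3, 10, 1, 3, 1, 14, 8, 9, 5, 19.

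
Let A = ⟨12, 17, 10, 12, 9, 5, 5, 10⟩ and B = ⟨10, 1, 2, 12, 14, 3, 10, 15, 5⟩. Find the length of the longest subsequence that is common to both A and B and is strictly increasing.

For each value that appears in both, track the longest common increasing run ending there.
The best achievable length is 2; one witness is 10, 12 (A-positions 3,4, B-positions 1,4).

2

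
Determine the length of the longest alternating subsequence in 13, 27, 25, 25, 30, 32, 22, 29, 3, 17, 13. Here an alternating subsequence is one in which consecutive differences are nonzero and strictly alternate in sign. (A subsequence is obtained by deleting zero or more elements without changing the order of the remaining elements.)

9

Track the best alternating length ending on an up-step vs a down-step at each position: up/down = 1/1, 2/1, 2/3, 2/3, 4/1, 4/1, 2/5, 6/5, 1/7, 8/7, 8/9.
The maximum over both is 9; one such subsequence is 13, 27, 25, 30, 22, 29, 3, 17, 13.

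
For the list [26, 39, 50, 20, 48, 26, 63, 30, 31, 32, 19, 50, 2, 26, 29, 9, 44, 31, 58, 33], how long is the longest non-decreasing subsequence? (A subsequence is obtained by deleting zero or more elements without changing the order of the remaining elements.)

Scanning left to right, the best length ending at each element is: 26→1, 39→2, 50→3, 20→1, 48→3, 26→2, 63→4, 30→3, 31→4, 32→5, 19→1, 50→6, 2→1, 26→3, 29→4, 9→2, 44→6, 31→5, 58→7, 33→6.
So the longest non-decreasing subsequence has length 7, e.g. 26, 26, 30, 31, 32, 50, 58.

7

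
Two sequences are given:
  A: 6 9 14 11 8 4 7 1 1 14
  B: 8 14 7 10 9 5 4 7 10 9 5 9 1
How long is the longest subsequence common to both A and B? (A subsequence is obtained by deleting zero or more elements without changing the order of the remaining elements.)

4

A longest common subsequence is 9, 4, 7, 1 (length 4); the LCS DP confirms no longer common subsequence exists.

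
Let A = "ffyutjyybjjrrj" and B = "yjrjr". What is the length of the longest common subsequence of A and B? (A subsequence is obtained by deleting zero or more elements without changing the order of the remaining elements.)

A longest common subsequence is yjjr (length 4); the LCS DP confirms no longer common subsequence exists.

4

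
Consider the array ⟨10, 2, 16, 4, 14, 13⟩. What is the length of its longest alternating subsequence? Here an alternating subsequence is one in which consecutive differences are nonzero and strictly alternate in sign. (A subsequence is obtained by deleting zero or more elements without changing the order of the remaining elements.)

6

Track the best alternating length ending on an up-step vs a down-step at each position: up/down = 1/1, 1/2, 3/1, 3/4, 5/4, 5/6.
The maximum over both is 6; one such subsequence is 10, 2, 16, 4, 14, 13.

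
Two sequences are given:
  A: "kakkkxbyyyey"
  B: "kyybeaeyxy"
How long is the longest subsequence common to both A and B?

5

Backtracking the LCS table gives one alignment: k (A5,B1) → y (A8,B2) → y (A9,B3) → y (A10,B8) → y (A12,B10).
So the longest common subsequence has length 5.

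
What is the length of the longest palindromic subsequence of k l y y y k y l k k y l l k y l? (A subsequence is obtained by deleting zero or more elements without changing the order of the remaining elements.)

Using dp[i][j] = 2 + dp[i+1][j−1] if the ends match, else max(dp[i+1][j], dp[i][j−1]):
dp[1][16] = 10. A witness is lyklkklkyl at positions 2,3,6,8,9,10,13,14,15,16.

10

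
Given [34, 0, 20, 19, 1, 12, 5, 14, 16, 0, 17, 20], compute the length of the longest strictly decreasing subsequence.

6

Let dp[i] be the longest decreasing subsequence ending at position i. Then dp = [1, 2, 2, 3, 4, 4, 5, 4, 4, 6, 4, 2].
The maximum is 6; one witness is 34, 20, 19, 12, 5, 0 at positions 1,3,4,6,7,10.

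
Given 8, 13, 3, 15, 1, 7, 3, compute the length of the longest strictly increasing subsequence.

3

Let dp[i] be the longest increasing subsequence ending at position i. Then dp = [1, 2, 1, 3, 1, 2, 2].
The maximum is 3; one witness is 8, 13, 15 at positions 1,2,4.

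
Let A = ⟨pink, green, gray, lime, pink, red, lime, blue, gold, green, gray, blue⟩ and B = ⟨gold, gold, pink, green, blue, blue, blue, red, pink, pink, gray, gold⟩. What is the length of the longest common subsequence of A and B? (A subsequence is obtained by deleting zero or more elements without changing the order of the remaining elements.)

A longest common subsequence is pink, green, gray, gold (length 4); the LCS DP confirms no longer common subsequence exists.

4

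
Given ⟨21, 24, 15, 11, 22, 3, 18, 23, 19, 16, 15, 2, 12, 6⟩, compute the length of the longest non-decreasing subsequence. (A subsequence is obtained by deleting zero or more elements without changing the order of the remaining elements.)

Let dp[i] be the longest non-decreasing subsequence ending at position i. Then dp = [1, 2, 1, 1, 2, 1, 2, 3, 3, 2, 2, 1, 2, 2].
The maximum is 3; one witness is 21, 22, 23 at positions 1,5,8.

3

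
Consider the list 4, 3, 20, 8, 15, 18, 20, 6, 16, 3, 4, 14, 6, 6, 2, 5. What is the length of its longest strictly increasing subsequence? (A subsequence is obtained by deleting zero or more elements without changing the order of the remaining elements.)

5

Let dp[i] be the longest increasing subsequence ending at position i. Then dp = [1, 1, 2, 2, 3, 4, 5, 2, 4, 1, 2, 3, 3, 3, 1, 3].
The maximum is 5; one witness is 4, 8, 15, 18, 20 at positions 1,4,5,6,7.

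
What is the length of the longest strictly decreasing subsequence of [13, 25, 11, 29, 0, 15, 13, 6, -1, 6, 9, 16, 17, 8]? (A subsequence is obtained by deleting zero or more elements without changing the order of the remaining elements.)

5

Let dp[i] be the longest decreasing subsequence ending at position i. Then dp = [1, 1, 2, 1, 3, 2, 3, 4, 5, 4, 4, 2, 2, 5].
The maximum is 5; one witness is 25, 15, 13, 6, -1 at positions 2,6,7,8,9.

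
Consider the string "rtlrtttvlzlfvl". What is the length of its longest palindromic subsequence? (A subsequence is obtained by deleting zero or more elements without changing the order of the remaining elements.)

One longest palindromic subsequence is lvlzlvl (positions 3,8,9,10,11,13,14); it reads the same forward and backward, and the interval DP gives dp[1][14] = 7.

7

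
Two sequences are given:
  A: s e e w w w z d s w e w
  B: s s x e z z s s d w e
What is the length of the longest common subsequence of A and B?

Backtracking the LCS table gives one alignment: s (A1,B2) → e (A2,B4) → z (A7,B6) → d (A8,B9) → w (A10,B10) → e (A11,B11).
So the longest common subsequence has length 6.

6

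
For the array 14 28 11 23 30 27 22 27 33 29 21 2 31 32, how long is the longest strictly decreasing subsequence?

5

Scanning left to right, the best length ending at each element is: 14→1, 28→1, 11→2, 23→2, 30→1, 27→2, 22→3, 27→2, 33→1, 29→2, 21→4, 2→5, 31→2, 32→2.
So the longest decreasing subsequence has length 5, e.g. 28, 23, 22, 21, 2.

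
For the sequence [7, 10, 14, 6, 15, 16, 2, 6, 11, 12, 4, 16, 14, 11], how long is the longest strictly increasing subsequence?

5

One longest increasing subsequence is 7, 10, 14, 15, 16 (positions 1,2,3,5,6), of length 5; no longer one exists.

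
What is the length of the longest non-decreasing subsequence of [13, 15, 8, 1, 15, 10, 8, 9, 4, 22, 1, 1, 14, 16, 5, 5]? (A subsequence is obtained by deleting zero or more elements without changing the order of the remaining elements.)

One longest non-decreasing subsequence is 8, 8, 9, 14, 16 (positions 3,7,8,13,14), of length 5; no longer one exists.

5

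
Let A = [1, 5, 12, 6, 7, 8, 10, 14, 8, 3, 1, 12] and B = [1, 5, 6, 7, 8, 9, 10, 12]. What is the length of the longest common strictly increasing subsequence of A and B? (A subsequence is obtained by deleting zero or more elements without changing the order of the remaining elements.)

A longest common strictly increasing subsequence is 1, 5, 6, 7, 8, 10, 12 (length 7); it appears in order in both A and B, and no longer such subsequence exists.

7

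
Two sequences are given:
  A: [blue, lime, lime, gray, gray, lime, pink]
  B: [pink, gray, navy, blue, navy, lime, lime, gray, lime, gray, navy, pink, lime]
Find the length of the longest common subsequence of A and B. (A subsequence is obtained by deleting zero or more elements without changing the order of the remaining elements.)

6

Backtracking the LCS table gives one alignment: blue (A1,B4) → lime (A2,B6) → lime (A3,B7) → gray (A4,B8) → gray (A5,B10) → lime (A6,B13).
So the longest common subsequence has length 6.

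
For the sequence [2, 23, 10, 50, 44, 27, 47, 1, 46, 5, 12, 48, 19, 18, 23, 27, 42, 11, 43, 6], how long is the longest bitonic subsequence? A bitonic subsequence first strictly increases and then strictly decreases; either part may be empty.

9

One longest bitonic subsequence is 2, 23, 50, 47, 46, 19, 18, 11, 6 (positions 1,2,4,7,9,13,14,18,20): it rises to 50 then falls. Length 9 is optimal.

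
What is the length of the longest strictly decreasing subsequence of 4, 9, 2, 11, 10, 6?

Let dp[i] be the longest decreasing subsequence ending at position i. Then dp = [1, 1, 2, 1, 2, 3].
The maximum is 3; one witness is 11, 10, 6 at positions 4,5,6.

3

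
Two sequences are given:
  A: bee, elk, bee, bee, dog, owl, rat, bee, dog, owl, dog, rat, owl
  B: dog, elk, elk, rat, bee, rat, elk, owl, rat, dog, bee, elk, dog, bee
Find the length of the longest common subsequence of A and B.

6

Backtracking the LCS table gives one alignment: bee (A1,B5) → elk (A2,B7) → owl (A6,B8) → rat (A7,B9) → bee (A8,B11) → dog (A9,B13).
So the longest common subsequence has length 6.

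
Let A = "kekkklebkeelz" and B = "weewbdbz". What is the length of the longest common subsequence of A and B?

4

A longest common subsequence is eebz (length 4); the LCS DP confirms no longer common subsequence exists.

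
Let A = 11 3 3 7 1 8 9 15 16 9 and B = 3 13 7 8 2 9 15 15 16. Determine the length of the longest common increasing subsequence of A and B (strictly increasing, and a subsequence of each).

6

For each value that appears in both, track the longest common increasing run ending there.
The best achievable length is 6; one witness is 3, 7, 8, 9, 15, 16 (A-positions 2,4,6,7,8,9, B-positions 1,3,4,6,7,9).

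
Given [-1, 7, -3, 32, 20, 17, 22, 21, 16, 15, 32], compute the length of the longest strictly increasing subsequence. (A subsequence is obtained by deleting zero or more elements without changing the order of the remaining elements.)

One longest increasing subsequence is -1, 7, 20, 22, 32 (positions 1,2,5,7,11), of length 5; no longer one exists.

5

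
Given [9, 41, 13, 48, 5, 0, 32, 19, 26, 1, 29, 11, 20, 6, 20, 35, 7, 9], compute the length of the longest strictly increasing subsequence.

6

One longest increasing subsequence is 9, 13, 19, 26, 29, 35 (positions 1,3,8,9,11,16), of length 6; no longer one exists.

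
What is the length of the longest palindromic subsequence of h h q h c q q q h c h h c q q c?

Using dp[i][j] = 2 + dp[i+1][j−1] if the ends match, else max(dp[i+1][j], dp[i][j−1]):
dp[1][16] = 10. A witness is cqqchhcqqc at positions 5,6,7,10,11,12,13,14,15,16.

10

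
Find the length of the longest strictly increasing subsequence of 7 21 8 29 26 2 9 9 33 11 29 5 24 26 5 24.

6

Scanning left to right, the best length ending at each element is: 7→1, 21→2, 8→2, 29→3, 26→3, 2→1, 9→3, 9→3, 33→4, 11→4, 29→5, 5→2, 24→5, 26→6, 5→2, 24→5.
So the longest increasing subsequence has length 6, e.g. 7, 8, 9, 11, 24, 26.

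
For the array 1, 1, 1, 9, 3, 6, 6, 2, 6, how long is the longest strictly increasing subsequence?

3

Let dp[i] be the longest increasing subsequence ending at position i. Then dp = [1, 1, 1, 2, 2, 3, 3, 2, 3].
The maximum is 3; one witness is 1, 3, 6 at positions 1,5,6.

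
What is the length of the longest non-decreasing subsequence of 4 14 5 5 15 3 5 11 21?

Let dp[i] be the longest non-decreasing subsequence ending at position i. Then dp = [1, 2, 2, 3, 4, 1, 4, 5, 6].
The maximum is 6; one witness is 4, 5, 5, 5, 11, 21 at positions 1,3,4,7,8,9.

6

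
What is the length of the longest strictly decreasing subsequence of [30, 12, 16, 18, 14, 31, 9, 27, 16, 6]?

5

One longest decreasing subsequence is 30, 16, 14, 9, 6 (positions 1,3,5,7,10), of length 5; no longer one exists.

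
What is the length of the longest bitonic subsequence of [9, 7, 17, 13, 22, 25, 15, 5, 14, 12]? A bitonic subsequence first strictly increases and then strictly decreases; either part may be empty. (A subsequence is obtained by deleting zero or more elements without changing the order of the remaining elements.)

7

Let inc[i] be the LIS ending at i and dec[i] the longest strictly decreasing subsequence starting at i. inc = [1, 1, 2, 2, 3, 4, 3, 1, 3, 2], dec = [3, 2, 4, 2, 4, 4, 3, 1, 2, 1].
max_i inc[i]+dec[i]−1 = 7, with one witness 9, 17, 22, 25, 15, 14, 12.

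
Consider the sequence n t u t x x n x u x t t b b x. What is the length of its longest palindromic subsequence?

Using dp[i][j] = 2 + dp[i+1][j−1] if the ends match, else max(dp[i+1][j], dp[i][j−1]):
dp[1][15] = 9. A witness is ttxxnxxtt at positions 2,4,5,6,7,8,10,11,12.

9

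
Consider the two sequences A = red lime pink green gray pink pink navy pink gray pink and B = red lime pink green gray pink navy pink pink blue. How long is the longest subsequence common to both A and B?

A longest common subsequence is red, lime, pink, green, gray, pink, navy, pink, pink (length 9); the LCS DP confirms no longer common subsequence exists.

9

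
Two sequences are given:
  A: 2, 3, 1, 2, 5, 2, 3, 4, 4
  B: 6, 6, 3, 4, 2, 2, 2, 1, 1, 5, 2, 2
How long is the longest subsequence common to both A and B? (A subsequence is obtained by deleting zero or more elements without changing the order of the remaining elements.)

A longest common subsequence is 2, 1, 2, 2 (length 4); the LCS DP confirms no longer common subsequence exists.

4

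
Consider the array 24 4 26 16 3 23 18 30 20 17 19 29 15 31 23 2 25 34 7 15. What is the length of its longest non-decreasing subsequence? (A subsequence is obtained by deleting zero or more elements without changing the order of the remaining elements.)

One longest non-decreasing subsequence is 4, 16, 18, 20, 29, 31, 34 (positions 2,4,7,9,12,14,18), of length 7; no longer one exists.

7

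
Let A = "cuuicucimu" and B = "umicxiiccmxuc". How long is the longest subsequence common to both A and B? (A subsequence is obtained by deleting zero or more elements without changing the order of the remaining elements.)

6

A longest common subsequence is ciccmu (length 6); the LCS DP confirms no longer common subsequence exists.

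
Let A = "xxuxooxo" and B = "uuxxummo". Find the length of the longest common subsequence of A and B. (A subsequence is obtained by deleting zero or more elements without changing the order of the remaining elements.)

4

A longest common subsequence is xxuo (length 4); the LCS DP confirms no longer common subsequence exists.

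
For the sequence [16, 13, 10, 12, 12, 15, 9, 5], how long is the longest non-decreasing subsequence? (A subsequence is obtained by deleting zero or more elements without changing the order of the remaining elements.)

Let dp[i] be the longest non-decreasing subsequence ending at position i. Then dp = [1, 1, 1, 2, 3, 4, 1, 1].
The maximum is 4; one witness is 10, 12, 12, 15 at positions 3,4,5,6.

4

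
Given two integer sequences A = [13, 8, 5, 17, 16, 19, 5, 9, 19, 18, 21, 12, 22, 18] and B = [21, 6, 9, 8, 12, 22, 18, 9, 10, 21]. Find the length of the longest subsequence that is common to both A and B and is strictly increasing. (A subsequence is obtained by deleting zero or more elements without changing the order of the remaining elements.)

For each value that appears in both, track the longest common increasing run ending there.
The best achievable length is 3; one witness is 9, 12, 22 (A-positions 8,12,13, B-positions 3,5,6).

3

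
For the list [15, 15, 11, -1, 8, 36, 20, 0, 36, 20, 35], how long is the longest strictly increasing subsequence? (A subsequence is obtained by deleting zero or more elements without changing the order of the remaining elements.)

4

One longest increasing subsequence is -1, 8, 20, 36 (positions 4,5,7,9), of length 4; no longer one exists.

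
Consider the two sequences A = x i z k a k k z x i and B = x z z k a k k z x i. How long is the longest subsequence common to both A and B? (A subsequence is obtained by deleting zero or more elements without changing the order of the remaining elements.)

9

A longest common subsequence is xzkakkzxi (length 9); the LCS DP confirms no longer common subsequence exists.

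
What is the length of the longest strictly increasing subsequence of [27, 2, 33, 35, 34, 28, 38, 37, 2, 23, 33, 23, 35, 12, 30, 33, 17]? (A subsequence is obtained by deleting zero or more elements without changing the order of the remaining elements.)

Scanning left to right, the best length ending at each element is: 27→1, 2→1, 33→2, 35→3, 34→3, 28→2, 38→4, 37→4, 2→1, 23→2, 33→3, 23→2, 35→4, 12→2, 30→3, 33→4, 17→3.
So the longest increasing subsequence has length 4, e.g. 27, 33, 35, 38.

4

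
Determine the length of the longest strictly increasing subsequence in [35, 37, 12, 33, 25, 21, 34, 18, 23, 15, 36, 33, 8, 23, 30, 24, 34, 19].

5

Scanning left to right, the best length ending at each element is: 35→1, 37→2, 12→1, 33→2, 25→2, 21→2, 34→3, 18→2, 23→3, 15→2, 36→4, 33→4, 8→1, 23→3, 30→4, 24→4, 34→5, 19→3.
So the longest increasing subsequence has length 5, e.g. 12, 21, 23, 33, 34.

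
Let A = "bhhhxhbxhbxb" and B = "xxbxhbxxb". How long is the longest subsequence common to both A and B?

Backtracking the LCS table gives one alignment: b (A1,B3) → x (A5,B4) → h (A6,B5) → b (A7,B6) → x (A8,B7) → x (A11,B8) → b (A12,B9).
So the longest common subsequence has length 7.

7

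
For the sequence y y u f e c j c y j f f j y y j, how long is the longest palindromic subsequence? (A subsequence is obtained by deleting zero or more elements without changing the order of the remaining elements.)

One longest palindromic subsequence is yyfjyjfyy (positions 1,2,4,7,9,10,12,14,15); it reads the same forward and backward, and the interval DP gives dp[1][16] = 9.

9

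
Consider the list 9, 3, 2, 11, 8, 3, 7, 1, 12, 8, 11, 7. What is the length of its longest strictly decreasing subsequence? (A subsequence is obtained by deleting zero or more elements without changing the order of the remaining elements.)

Scanning left to right, the best length ending at each element is: 9→1, 3→2, 2→3, 11→1, 8→2, 3→3, 7→3, 1→4, 12→1, 8→2, 11→2, 7→3.
So the longest decreasing subsequence has length 4, e.g. 9, 3, 2, 1.

4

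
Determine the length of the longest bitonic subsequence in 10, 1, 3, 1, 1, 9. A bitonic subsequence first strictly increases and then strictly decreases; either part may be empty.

Let inc[i] be the LIS ending at i and dec[i] the longest strictly decreasing subsequence starting at i. inc = [1, 1, 2, 1, 1, 3], dec = [3, 1, 2, 1, 1, 1].
max_i inc[i]+dec[i]−1 = 3, with one witness 10, 3, 1.

3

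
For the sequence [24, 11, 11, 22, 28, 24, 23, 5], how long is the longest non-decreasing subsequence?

One longest non-decreasing subsequence is 11, 11, 22, 28 (positions 2,3,4,5), of length 4; no longer one exists.

4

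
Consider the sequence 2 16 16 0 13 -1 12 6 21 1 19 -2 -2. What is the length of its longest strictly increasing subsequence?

Let dp[i] be the longest increasing subsequence ending at position i. Then dp = [1, 2, 2, 1, 2, 1, 2, 2, 3, 2, 3, 1, 1].
The maximum is 3; one witness is 2, 16, 21 at positions 1,2,9.

3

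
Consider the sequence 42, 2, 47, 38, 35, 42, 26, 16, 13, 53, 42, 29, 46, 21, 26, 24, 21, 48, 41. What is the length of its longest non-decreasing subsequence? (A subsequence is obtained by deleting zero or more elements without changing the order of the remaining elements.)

Let dp[i] be the longest non-decreasing subsequence ending at position i. Then dp = [1, 1, 2, 2, 2, 3, 2, 2, 2, 4, 4, 3, 5, 3, 4, 4, 4, 6, 5].
The maximum is 6; one witness is 2, 38, 42, 42, 46, 48 at positions 2,4,6,11,13,18.

6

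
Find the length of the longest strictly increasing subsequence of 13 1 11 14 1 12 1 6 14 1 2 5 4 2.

Let dp[i] be the longest increasing subsequence ending at position i. Then dp = [1, 1, 2, 3, 1, 3, 1, 2, 4, 1, 2, 3, 3, 2].
The maximum is 4; one witness is 1, 11, 12, 14 at positions 2,3,6,9.

4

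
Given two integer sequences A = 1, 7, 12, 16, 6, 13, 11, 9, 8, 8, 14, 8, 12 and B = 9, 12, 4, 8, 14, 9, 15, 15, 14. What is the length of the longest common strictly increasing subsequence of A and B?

2

A longest common strictly increasing subsequence is 9, 12 (length 2); it appears in order in both A and B, and no longer such subsequence exists.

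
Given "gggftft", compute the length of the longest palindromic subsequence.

3

One longest palindromic subsequence is tft (positions 5,6,7); it reads the same forward and backward, and the interval DP gives dp[1][7] = 3.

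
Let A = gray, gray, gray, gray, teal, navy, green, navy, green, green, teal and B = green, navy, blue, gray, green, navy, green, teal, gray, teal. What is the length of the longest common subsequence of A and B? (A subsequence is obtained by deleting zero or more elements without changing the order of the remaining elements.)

A longest common subsequence is gray, green, navy, green, teal (length 5); the LCS DP confirms no longer common subsequence exists.

5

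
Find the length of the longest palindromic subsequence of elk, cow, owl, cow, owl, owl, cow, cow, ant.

One longest palindromic subsequence is cow cow owl owl cow cow (positions 2,4,5,6,7,8); it reads the same forward and backward, and the interval DP gives dp[1][9] = 6.

6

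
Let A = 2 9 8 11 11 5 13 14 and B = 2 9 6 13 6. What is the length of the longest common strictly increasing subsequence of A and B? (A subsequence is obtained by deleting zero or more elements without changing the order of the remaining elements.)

A longest common strictly increasing subsequence is 2, 9, 13 (length 3); it appears in order in both A and B, and no longer such subsequence exists.

3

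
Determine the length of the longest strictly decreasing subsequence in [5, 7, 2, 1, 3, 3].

One longest decreasing subsequence is 5, 2, 1 (positions 1,3,4), of length 3; no longer one exists.

3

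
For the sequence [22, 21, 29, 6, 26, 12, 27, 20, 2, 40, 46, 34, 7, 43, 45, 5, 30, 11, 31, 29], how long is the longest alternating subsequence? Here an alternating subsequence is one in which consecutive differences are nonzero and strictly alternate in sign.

16

A longest alternating subsequence is 22, 21, 29, 6, 26, 12, 27, 20, 40, 34, 43, 5, 30, 11, 31, 29 (positions 1,2,3,4,5,6,7,8,10,12,14,16,17,18,19,20); its 15 consecutive differences strictly alternate in sign, and length 16 is optimal.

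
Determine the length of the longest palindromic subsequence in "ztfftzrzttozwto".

Using dp[i][j] = 2 + dp[i+1][j−1] if the ends match, else max(dp[i+1][j], dp[i][j−1]):
dp[1][15] = 9. A witness is zttzrzttz at positions 1,2,5,6,7,8,9,10,12.

9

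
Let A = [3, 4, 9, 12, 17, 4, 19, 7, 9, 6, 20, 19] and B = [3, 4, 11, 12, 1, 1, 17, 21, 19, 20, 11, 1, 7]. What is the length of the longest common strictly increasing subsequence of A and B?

6

A longest common strictly increasing subsequence is 3, 4, 12, 17, 19, 20 (length 6); it appears in order in both A and B, and no longer such subsequence exists.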